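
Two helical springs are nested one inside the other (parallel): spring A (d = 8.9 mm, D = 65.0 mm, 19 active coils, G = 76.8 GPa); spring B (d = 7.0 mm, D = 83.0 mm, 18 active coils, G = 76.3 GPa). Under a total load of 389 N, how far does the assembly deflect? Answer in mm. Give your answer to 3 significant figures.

28.3 mm

k_A = Gd⁴/(8D³N_a) = (76.8×10³)(8.9⁴)/(8·65.0³·19) = 11.544 N/mm
k_B = Gd⁴/(8D³N_a) = (76.3×10³)(7.0⁴)/(8·83.0³·18) = 2.2249 N/mm
Parallel: k_eq = 11.544 + 2.2249 = 13.768 N/mm
δ = F/k_eq = 389/13.768 = 28.253 mm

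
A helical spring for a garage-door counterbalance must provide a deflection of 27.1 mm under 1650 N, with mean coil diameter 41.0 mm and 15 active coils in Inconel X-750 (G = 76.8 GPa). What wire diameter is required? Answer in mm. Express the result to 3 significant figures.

Required rate k = F/δ = 1650/27.1 = 60.886 N/mm
d = (8D³N_a·k / G)^(1/4) = (8·41.0³·15·60.886 / (76.8×10³))^0.25
  = (6556.7)^0.25 = 8.9985 mm

9.00 mm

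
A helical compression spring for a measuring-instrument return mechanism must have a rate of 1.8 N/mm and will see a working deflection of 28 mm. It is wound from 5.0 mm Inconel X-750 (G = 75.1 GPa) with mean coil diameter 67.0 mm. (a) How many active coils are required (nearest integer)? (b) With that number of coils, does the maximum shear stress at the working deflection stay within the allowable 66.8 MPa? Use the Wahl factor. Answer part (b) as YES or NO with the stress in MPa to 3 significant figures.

(a) 11 coils; (b) NO, τ_max = 75.0 MPa

N_a = Gd⁴/(8D³k) = (75.1×10³)(5.0⁴)/(8·67.0³·1.8) = 10.84 → N_a = 11
Actual rate k = Gd⁴/(8D³·11) = 1.7734 N/mm
Working load F = kδ = 1.7734·28 = 49.656 N
C = 67.0/5.0 = 13.4000; K_W = (4C−1)/(4C−4)+0.615/C = 1.1064
τ_max = K_W·8FD/(πd³) = 1.1064·67.776 = 74.986 MPa
τ_max > 66.8 MPa → exceeds allowable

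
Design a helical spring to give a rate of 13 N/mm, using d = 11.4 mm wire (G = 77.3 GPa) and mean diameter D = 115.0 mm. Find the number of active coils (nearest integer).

8

N_a = Gd⁴/(8D³k) = (77.3×10³ × 11.4⁴)/(8 × 115.0³ × 13)
    = 1.30557e+09 / 1.58171e+08 = 8.254 → 8 coils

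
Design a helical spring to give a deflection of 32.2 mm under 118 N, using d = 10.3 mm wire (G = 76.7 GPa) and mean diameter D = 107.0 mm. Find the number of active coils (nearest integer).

Required rate k = F/δ = 118/32.2 = 3.6646 N/mm
N_a = Gd⁴/(8D³k) = (76.7×10³ × 10.3⁴)/(8 × 107.0³ × 3.6646)
    = 8.63265e+08 / 3.59143e+07 = 24.04 → 24 coils

24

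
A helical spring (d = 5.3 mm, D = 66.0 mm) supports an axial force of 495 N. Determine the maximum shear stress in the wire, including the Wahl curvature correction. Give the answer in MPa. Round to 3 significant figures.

623 MPa

Spring index C = D/d = 66.0/5.3 = 12.4528
K_W = (4C−1)/(4C−4) + 0.615/C = 48.811/45.811 + 0.0494 = 1.1149
τ₀ = 8FD/(πd³) = 8·495·66.0/(π·5.3³) = 261360/467.71 = 558.81 MPa
τ_max = K·τ₀ = 1.1149 × 558.81 = 623 MPa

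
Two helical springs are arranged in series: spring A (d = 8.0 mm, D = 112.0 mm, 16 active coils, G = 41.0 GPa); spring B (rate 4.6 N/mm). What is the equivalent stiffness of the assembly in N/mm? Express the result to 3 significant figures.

k_A = Gd⁴/(8D³N_a) = (41.0×10³)(8.0⁴)/(8·112.0³·16) = 0.93386 N/mm
Series: 1/k_eq = 1/0.93386 + 1/4.6 = 1.2882; k_eq = 0.77626 N/mm

0.776 N/mm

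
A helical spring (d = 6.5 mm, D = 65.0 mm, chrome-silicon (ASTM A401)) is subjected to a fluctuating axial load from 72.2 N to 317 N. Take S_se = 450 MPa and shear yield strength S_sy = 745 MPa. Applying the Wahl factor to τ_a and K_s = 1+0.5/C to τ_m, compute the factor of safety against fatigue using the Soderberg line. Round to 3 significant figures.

C = D/d = 65.0/6.5 = 10.0000; K_W = (4C−1)/(4C−4)+0.615/C = 1.1448; K_s = 1+0.5/C = 1.0500
F_a = (F_max−F_min)/2 = 122.4 N; F_m = (F_max+F_min)/2 = 194.6 N
τ_a = K_W·8F_aD/(πd³) = 1.1448 × 73.773 = 84.457 MPa
τ_m = K_s·8F_mD/(πd³) = 1.0500 × 117.29 = 123.15 MPa
Soderberg: 1/n_f = τ_a/S_se + τ_m/S_sy = 84.457/450 + 123.15/745 = 0.18768 + 0.16531 = 0.35299
n_f = 1/0.35299 = 2.833

2.83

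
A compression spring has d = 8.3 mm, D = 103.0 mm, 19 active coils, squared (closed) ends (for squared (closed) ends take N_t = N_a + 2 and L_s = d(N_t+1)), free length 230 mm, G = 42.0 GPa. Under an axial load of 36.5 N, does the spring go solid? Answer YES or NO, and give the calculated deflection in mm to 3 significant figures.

NO, δ = 30.4 mm

k = Gd⁴/(8D³N_a) = (42.0×10³)(8.3⁴)/(8·103.0³·19) = 1.2001 N/mm
N_t = 21; L_s = 8.3·22 = 182.6 mm; δ_solid = L₀ − L_s = 230 − 182.6 = 47.4 mm
δ = F/k = 36.5/1.2001 = 30.415 mm
δ < δ_solid → spring does not go solid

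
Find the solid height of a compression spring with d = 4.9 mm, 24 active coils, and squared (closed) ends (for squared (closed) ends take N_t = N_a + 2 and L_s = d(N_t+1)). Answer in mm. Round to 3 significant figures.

squared (closed) ends: N_t = N_a + 2 = 24 + 2 = 26
L_s = d·(N_t+1) = 4.9 × 27 = 132.3 mm

132 mm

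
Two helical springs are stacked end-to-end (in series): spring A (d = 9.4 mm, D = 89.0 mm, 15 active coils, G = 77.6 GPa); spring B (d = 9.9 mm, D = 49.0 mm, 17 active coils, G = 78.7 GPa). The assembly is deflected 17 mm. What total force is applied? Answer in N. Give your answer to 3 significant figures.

k_A = Gd⁴/(8D³N_a) = (77.6×10³)(9.4⁴)/(8·89.0³·15) = 7.1618 N/mm
k_B = Gd⁴/(8D³N_a) = (78.7×10³)(9.9⁴)/(8·49.0³·17) = 47.249 N/mm
Series: 1/k_eq = 1/7.1618 + 1/47.249 = 0.16079; k_eq = 6.2191 N/mm
F = k_eq·δ = 6.2191·17 = 105.73 N

106 N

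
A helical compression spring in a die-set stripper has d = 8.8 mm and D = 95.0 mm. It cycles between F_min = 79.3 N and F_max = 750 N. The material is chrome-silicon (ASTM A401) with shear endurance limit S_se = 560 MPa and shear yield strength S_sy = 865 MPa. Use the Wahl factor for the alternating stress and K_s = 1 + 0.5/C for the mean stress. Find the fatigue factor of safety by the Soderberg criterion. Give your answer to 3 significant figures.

2.39

C = D/d = 95.0/8.8 = 10.7955; K_W = (4C−1)/(4C−4)+0.615/C = 1.1335; K_s = 1+0.5/C = 1.0463
F_a = (F_max−F_min)/2 = 335.35 N; F_m = (F_max+F_min)/2 = 414.65 N
τ_a = K_W·8F_aD/(πd³) = 1.1335 × 119.05 = 134.94 MPa
τ_m = K_s·8F_mD/(πd³) = 1.0463 × 147.2 = 154.01 MPa
Soderberg: 1/n_f = τ_a/S_se + τ_m/S_sy = 134.94/560 + 154.01/865 = 0.24097 + 0.17805 = 0.41902
n_f = 1/0.41902 = 2.387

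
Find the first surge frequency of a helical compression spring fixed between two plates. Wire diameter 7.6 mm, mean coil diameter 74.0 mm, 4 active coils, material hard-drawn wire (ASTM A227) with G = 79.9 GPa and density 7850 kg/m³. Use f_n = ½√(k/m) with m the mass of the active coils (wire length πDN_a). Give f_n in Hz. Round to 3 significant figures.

125 Hz

k = Gd⁴/(8D³N_a) = (79.9×10³)(7.6⁴)/(8·74.0³·4) = 20.557 N/mm = 20557 N/m
Wire length L = πDN_a = π·74.0·4 = 929.91 mm
m = ρ·(πd²/4)·L = 7850 × 45.365×10⁻⁶ m² × 0.92991 m = 0.33115 kg
f_n = ½√(k/m) = 0.5·√(20557/0.33115) = 0.5·√(62077) = 124.58 Hz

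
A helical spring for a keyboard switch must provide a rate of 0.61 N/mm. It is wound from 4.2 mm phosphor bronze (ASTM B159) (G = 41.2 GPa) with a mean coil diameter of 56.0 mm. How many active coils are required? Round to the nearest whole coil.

15

N_a = Gd⁴/(8D³k) = (41.2×10³ × 4.2⁴)/(8 × 56.0³ × 0.61)
    = 1.28202e+07 / 857006 = 14.96 → 15 coils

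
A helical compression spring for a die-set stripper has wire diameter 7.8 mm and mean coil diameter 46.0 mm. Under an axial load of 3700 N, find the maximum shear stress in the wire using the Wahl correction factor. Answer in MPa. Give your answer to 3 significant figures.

1150 MPa

Spring index C = D/d = 46.0/7.8 = 5.8974
K_W = (4C−1)/(4C−4) + 0.615/C = 22.590/19.590 + 0.1043 = 1.2574
τ₀ = 8FD/(πd³) = 8·3700·46.0/(π·7.8³) = 1.3616e+06/1490.8 = 913.31 MPa
τ_max = K·τ₀ = 1.2574 × 913.31 = 1148.4 MPa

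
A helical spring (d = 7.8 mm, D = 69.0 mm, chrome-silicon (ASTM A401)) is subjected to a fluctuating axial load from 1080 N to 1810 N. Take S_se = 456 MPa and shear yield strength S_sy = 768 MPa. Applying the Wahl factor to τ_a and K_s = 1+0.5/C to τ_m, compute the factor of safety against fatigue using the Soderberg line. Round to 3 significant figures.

C = D/d = 69.0/7.8 = 8.8462; K_W = (4C−1)/(4C−4)+0.615/C = 1.1651; K_s = 1+0.5/C = 1.0565
F_a = (F_max−F_min)/2 = 365 N; F_m = (F_max+F_min)/2 = 1445 N
τ_a = K_W·8F_aD/(πd³) = 1.1651 × 135.14 = 157.46 MPa
τ_m = K_s·8F_mD/(πd³) = 1.0565 × 535.02 = 565.26 MPa
Soderberg: 1/n_f = τ_a/S_se + τ_m/S_sy = 157.46/456 + 565.26/768 = 0.34530 + 0.73602 = 1.0813
n_f = 1/1.0813 = 0.9248

0.925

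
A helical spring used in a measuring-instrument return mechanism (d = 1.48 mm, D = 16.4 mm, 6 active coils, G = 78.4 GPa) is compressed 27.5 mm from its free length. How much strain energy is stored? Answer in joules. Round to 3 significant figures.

0.672 J

k = Gd⁴/(8D³N_a) = (78.4×10³)(1.48⁴)/(8·16.4³·6) = 1.7766 N/mm
U = ½kδ² = 0.5 × 1.7766 × 27.5² = 671.78 N·mm = 0.67178 J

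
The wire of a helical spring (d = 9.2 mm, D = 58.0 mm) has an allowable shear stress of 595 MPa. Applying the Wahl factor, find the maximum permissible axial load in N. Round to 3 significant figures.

2530 N

C = D/d = 58.0/9.2 = 6.3043
K_W = (4C−1)/(4C−4) + 0.615/C = 24.217/21.217 + 0.0976 = 1.2389
τ_max = K·8FD/(πd³) → F_max = τ_allow·πd³/(8DK)
F_max = 595·π·9.2³/(8·58.0·1.2389) = 1.4556e+06/574.87 = 2532 N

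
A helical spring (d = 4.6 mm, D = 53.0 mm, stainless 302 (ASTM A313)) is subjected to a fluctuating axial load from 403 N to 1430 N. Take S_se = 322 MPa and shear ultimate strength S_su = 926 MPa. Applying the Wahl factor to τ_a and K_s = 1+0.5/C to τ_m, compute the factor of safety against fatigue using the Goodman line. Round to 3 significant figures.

C = D/d = 53.0/4.6 = 11.5217; K_W = (4C−1)/(4C−4)+0.615/C = 1.1247; K_s = 1+0.5/C = 1.0434
F_a = (F_max−F_min)/2 = 513.5 N; F_m = (F_max+F_min)/2 = 916.5 N
τ_a = K_W·8F_aD/(πd³) = 1.1247 × 712 = 800.76 MPa
τ_m = K_s·8F_mD/(πd³) = 1.0434 × 1270.8 = 1325.9 MPa
Goodman: 1/n_f = τ_a/S_se + τ_m/S_su = 800.76/322 + 1325.9/926 = 2.48684 + 1.43190 = 3.9187
n_f = 1/3.9187 = 0.2552

0.255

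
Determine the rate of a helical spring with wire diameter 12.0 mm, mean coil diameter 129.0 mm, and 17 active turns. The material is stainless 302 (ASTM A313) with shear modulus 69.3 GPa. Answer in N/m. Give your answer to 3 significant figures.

4920 N/m

k = Gd⁴/(8D³N_a) = (69.3×10³ × 12.0⁴) / (8 × 129.0³ × 17)
  = 1.437e+09 / 2.9195e+08 = 4.9221 N/mm = 4922.1 N/m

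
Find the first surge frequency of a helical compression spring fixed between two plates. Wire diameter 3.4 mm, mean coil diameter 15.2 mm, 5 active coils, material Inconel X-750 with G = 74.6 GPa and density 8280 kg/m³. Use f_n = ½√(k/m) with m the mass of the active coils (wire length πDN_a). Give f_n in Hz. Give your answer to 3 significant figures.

k = Gd⁴/(8D³N_a) = (74.6×10³)(3.4⁴)/(8·15.2³·5) = 70.968 N/mm = 70968 N/m
Wire length L = πDN_a = π·15.2·5 = 238.76 mm
m = ρ·(πd²/4)·L = 8280 × 9.0792×10⁻⁶ m² × 0.23876 m = 0.017949 kg
f_n = ½√(k/m) = 0.5·√(70968/0.017949) = 0.5·√(3.9539e+06) = 994.22 Hz

994 Hz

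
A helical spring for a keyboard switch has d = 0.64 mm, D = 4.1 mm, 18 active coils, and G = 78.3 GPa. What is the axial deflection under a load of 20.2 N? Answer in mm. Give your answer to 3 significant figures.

15.3 mm

k = Gd⁴/(8D³N_a) = (78.3×10³)(0.64⁴)/(8·4.1³·18) = 1.3236 N/mm
δ = F/k = 20.2 / 1.3236 = 15.261 mm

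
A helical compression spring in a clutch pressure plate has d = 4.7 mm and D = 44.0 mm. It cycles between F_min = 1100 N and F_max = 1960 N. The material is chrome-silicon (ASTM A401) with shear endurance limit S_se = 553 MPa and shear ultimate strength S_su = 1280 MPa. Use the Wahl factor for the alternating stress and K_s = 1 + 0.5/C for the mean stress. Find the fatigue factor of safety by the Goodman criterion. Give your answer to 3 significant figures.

0.429

C = D/d = 44.0/4.7 = 9.3617; K_W = (4C−1)/(4C−4)+0.615/C = 1.1554; K_s = 1+0.5/C = 1.0534
F_a = (F_max−F_min)/2 = 430 N; F_m = (F_max+F_min)/2 = 1530 N
τ_a = K_W·8F_aD/(πd³) = 1.1554 × 464.05 = 536.16 MPa
τ_m = K_s·8F_mD/(πd³) = 1.0534 × 1651.2 = 1739.4 MPa
Goodman: 1/n_f = τ_a/S_se + τ_m/S_su = 536.16/553 + 1739.4/1280 = 0.96955 + 1.35887 = 2.3284
n_f = 1/2.3284 = 0.4295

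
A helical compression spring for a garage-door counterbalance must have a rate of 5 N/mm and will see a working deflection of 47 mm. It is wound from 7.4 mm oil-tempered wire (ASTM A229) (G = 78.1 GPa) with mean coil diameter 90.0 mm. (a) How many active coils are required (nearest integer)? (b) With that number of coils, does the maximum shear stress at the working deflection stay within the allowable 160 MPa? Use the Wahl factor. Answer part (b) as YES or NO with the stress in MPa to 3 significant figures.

N_a = Gd⁴/(8D³k) = (78.1×10³)(7.4⁴)/(8·90.0³·5) = 8.031 → N_a = 8
Actual rate k = Gd⁴/(8D³·8) = 5.0196 N/mm
Working load F = kδ = 5.0196·47 = 235.92 N
C = 90.0/7.4 = 12.1622; K_W = (4C−1)/(4C−4)+0.615/C = 1.1178
τ_max = K_W·8FD/(πd³) = 1.1178·133.43 = 149.14 MPa
τ_max ≤ 160 MPa → acceptable

(a) 8 coils; (b) YES, τ_max = 149 MPa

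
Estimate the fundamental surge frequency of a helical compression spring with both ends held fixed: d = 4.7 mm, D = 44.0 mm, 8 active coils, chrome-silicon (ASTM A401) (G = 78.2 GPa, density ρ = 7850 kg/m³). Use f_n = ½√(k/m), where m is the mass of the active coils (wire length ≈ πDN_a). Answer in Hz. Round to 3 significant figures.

k = Gd⁴/(8D³N_a) = (78.2×10³)(4.7⁴)/(8·44.0³·8) = 6.9994 N/mm = 6999.4 N/m
Wire length L = πDN_a = π·44.0·8 = 1105.8 mm
m = ρ·(πd²/4)·L = 7850 × 17.349×10⁻⁶ m² × 1.1058 m = 0.15061 kg
f_n = ½√(k/m) = 0.5·√(6999.4/0.15061) = 0.5·√(46474) = 107.79 Hz

108 Hz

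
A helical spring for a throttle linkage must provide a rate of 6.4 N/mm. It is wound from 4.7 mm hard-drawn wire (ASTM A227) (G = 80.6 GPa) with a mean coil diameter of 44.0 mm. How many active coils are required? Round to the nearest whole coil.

N_a = Gd⁴/(8D³k) = (80.6×10³ × 4.7⁴)/(8 × 44.0³ × 6.4)
    = 3.93302e+07 / 4.36142e+06 = 9.018 → 9 coils

9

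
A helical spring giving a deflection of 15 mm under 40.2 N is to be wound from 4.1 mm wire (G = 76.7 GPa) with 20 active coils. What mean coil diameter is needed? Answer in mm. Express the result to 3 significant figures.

Required rate k = F/δ = 40.2/15 = 2.68 N/mm
D = (Gd⁴/(8N_a·k))^(1/3) = (76.7×10³·4.1⁴/(8·20·2.68))^(1/3)
  = (50544.7)^(1/3) = 36.9736 mm

37.0 mm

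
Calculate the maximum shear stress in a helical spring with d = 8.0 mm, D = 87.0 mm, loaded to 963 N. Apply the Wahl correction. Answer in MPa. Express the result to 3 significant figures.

Spring index C = D/d = 87.0/8.0 = 10.8750
K_W = (4C−1)/(4C−4) + 0.615/C = 42.500/39.500 + 0.0566 = 1.1325
τ₀ = 8FD/(πd³) = 8·963·87.0/(π·8.0³) = 670248/1608.5 = 416.69 MPa
τ_max = K·τ₀ = 1.1325 × 416.69 = 471.9 MPa

472 MPa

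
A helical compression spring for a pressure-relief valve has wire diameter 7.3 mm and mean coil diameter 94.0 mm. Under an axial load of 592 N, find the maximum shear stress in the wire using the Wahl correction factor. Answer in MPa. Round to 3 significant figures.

Spring index C = D/d = 94.0/7.3 = 12.8767
K_W = (4C−1)/(4C−4) + 0.615/C = 50.507/47.507 + 0.0478 = 1.1109
τ₀ = 8FD/(πd³) = 8·592·94.0/(π·7.3³) = 445184/1222.1 = 364.27 MPa
τ_max = K·τ₀ = 1.1109 × 364.27 = 404.67 MPa

405 MPa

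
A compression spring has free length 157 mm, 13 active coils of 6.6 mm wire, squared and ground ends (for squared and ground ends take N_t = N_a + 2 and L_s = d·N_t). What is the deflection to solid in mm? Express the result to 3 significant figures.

58.0 mm

N_t = 15; L_s = 6.6·15 = 99 mm
δ_solid = L₀ − L_s = 157 − 99 = 58 mm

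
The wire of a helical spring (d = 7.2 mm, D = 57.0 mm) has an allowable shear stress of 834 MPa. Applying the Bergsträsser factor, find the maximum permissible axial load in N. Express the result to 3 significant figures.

1830 N

C = D/d = 57.0/7.2 = 7.9167
K_B = (4C+2)/(4C−3) = 33.667/28.667 = 1.1744
τ_max = K·8FD/(πd³) → F_max = τ_allow·πd³/(8DK)
F_max = 834·π·7.2³/(8·57.0·1.1744) = 9.7794e+05/535.53 = 1826.1 N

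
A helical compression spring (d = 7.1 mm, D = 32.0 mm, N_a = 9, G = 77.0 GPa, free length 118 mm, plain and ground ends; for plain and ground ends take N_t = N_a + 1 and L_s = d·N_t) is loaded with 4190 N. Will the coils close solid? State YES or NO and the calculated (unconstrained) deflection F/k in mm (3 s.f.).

YES, δ = 50.5 mm

k = Gd⁴/(8D³N_a) = (77.0×10³)(7.1⁴)/(8·32.0³·9) = 82.936 N/mm
N_t = 10; L_s = 7.1·10 = 71 mm; δ_solid = L₀ − L_s = 118 − 71 = 47 mm
δ = F/k = 4190/82.936 = 50.521 mm
δ ≥ δ_solid → spring goes solid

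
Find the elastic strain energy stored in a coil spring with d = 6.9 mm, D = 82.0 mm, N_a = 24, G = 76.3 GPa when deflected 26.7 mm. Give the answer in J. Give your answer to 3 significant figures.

0.582 J

k = Gd⁴/(8D³N_a) = (76.3×10³)(6.9⁴)/(8·82.0³·24) = 1.6337 N/mm
U = ½kδ² = 0.5 × 1.6337 × 26.7² = 582.33 N·mm = 0.58233 J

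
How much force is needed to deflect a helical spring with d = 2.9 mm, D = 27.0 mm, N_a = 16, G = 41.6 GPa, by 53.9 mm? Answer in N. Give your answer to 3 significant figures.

62.9 N

k = Gd⁴/(8D³N_a) = (41.6×10³)(2.9⁴)/(8·27.0³·16) = 1.1678 N/mm
F = k·δ = 1.1678 × 53.9 = 62.947 N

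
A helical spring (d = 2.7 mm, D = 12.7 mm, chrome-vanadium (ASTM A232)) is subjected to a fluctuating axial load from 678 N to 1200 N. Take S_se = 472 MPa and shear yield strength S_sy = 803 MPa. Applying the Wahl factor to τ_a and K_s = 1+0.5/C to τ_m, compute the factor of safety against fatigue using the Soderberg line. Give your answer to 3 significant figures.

C = D/d = 12.7/2.7 = 4.7037; K_W = (4C−1)/(4C−4)+0.615/C = 1.3332; K_s = 1+0.5/C = 1.1063
F_a = (F_max−F_min)/2 = 261 N; F_m = (F_max+F_min)/2 = 939 N
τ_a = K_W·8F_aD/(πd³) = 1.3332 × 428.84 = 571.75 MPa
τ_m = K_s·8F_mD/(πd³) = 1.1063 × 1542.8 = 1706.8 MPa
Soderberg: 1/n_f = τ_a/S_se + τ_m/S_sy = 571.75/472 + 1706.8/803 = 1.21133 + 2.12557 = 3.3369
n_f = 1/3.3369 = 0.2997

0.300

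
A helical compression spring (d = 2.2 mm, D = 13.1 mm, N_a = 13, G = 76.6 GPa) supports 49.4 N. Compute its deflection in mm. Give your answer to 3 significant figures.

k = Gd⁴/(8D³N_a) = (76.6×10³)(2.2⁴)/(8·13.1³·13) = 7.6749 N/mm
δ = F/k = 49.4 / 7.6749 = 6.4366 mm

6.44 mm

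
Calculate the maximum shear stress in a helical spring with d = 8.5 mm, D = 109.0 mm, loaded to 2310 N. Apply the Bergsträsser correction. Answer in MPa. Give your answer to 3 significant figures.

1150 MPa

Spring index C = D/d = 109.0/8.5 = 12.8235
K_B = (4C+2)/(4C−3) = 53.294/48.294 = 1.1035
τ₀ = 8FD/(πd³) = 8·2310·109.0/(π·8.5³) = 2.01432e+06/1929.3 = 1044.1 MPa
τ_max = K·τ₀ = 1.1035 × 1044.1 = 1152.1 MPa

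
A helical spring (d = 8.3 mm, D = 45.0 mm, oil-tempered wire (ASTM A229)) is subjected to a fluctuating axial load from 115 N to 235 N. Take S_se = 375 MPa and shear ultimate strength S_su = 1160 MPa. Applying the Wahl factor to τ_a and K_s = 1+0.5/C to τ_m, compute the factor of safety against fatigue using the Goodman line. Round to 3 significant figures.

13.5

C = D/d = 45.0/8.3 = 5.4217; K_W = (4C−1)/(4C−4)+0.615/C = 1.2831; K_s = 1+0.5/C = 1.0922
F_a = (F_max−F_min)/2 = 60 N; F_m = (F_max+F_min)/2 = 175 N
τ_a = K_W·8F_aD/(πd³) = 1.2831 × 12.025 = 15.428 MPa
τ_m = K_s·8F_mD/(πd³) = 1.0922 × 35.072 = 38.306 MPa
Goodman: 1/n_f = τ_a/S_se + τ_m/S_su = 15.428/375 + 38.306/1160 = 0.04114 + 0.03302 = 0.074164
n_f = 1/0.074164 = 13.48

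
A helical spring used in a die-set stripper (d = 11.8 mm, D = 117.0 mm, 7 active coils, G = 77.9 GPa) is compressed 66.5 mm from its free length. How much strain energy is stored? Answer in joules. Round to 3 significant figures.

37.2 J

k = Gd⁴/(8D³N_a) = (77.9×10³)(11.8⁴)/(8·117.0³·7) = 16.839 N/mm
U = ½kδ² = 0.5 × 16.839 × 66.5² = 37233 N·mm = 37.233 J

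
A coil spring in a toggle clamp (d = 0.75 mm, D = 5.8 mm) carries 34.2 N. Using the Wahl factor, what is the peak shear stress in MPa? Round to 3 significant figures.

1430 MPa

Spring index C = D/d = 5.8/0.75 = 7.7333
K_W = (4C−1)/(4C−4) + 0.615/C = 29.933/26.933 + 0.0795 = 1.1909
τ₀ = 8FD/(πd³) = 8·34.2·5.8/(π·0.75³) = 1586.88/1.3254 = 1197.3 MPa
τ_max = K·τ₀ = 1.1909 × 1197.3 = 1425.9 MPa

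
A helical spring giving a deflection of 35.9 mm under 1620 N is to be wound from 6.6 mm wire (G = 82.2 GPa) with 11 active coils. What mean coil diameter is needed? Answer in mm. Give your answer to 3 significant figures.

Required rate k = F/δ = 1620/35.9 = 45.125 N/mm
D = (Gd⁴/(8N_a·k))^(1/3) = (82.2×10³·6.6⁴/(8·11·45.125))^(1/3)
  = (39277.5)^(1/3) = 33.9924 mm

34.0 mm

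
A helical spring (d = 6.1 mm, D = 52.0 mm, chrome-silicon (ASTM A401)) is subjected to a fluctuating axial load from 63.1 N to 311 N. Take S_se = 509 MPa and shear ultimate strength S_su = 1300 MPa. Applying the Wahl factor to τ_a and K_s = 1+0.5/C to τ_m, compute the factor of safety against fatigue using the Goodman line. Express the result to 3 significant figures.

C = D/d = 52.0/6.1 = 8.5246; K_W = (4C−1)/(4C−4)+0.615/C = 1.1718; K_s = 1+0.5/C = 1.0587
F_a = (F_max−F_min)/2 = 123.95 N; F_m = (F_max+F_min)/2 = 187.05 N
τ_a = K_W·8F_aD/(πd³) = 1.1718 × 72.31 = 84.735 MPa
τ_m = K_s·8F_mD/(πd³) = 1.0587 × 109.12 = 115.52 MPa
Goodman: 1/n_f = τ_a/S_se + τ_m/S_su = 84.735/509 + 115.52/1300 = 0.16647 + 0.08886 = 0.25534
n_f = 1/0.25534 = 3.916

3.92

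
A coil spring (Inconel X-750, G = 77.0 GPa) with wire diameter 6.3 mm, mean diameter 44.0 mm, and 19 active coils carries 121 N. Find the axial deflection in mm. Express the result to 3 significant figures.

k = Gd⁴/(8D³N_a) = (77.0×10³)(6.3⁴)/(8·44.0³·19) = 9.3681 N/mm
δ = F/k = 121 / 9.3681 = 12.916 mm

12.9 mm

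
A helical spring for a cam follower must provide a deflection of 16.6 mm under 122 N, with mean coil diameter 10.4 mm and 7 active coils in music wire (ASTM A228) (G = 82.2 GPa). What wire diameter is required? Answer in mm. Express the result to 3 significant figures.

Required rate k = F/δ = 122/16.6 = 7.3494 N/mm
d = (8D³N_a·k / G)^(1/4) = (8·10.4³·7·7.3494 / (82.2×10³))^0.25
  = (5.6321)^0.25 = 1.5405 mm

1.54 mm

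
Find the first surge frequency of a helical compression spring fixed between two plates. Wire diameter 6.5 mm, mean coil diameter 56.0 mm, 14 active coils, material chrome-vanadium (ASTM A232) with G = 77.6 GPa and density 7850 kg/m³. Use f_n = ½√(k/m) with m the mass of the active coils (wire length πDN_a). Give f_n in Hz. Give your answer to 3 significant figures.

52.4 Hz

k = Gd⁴/(8D³N_a) = (77.6×10³)(6.5⁴)/(8·56.0³·14) = 7.0426 N/mm = 7042.6 N/m
Wire length L = πDN_a = π·56.0·14 = 2463 mm
m = ρ·(πd²/4)·L = 7850 × 33.183×10⁻⁶ m² × 2.463 m = 0.64158 kg
f_n = ½√(k/m) = 0.5·√(7042.6/0.64158) = 0.5·√(10977) = 52.385 Hz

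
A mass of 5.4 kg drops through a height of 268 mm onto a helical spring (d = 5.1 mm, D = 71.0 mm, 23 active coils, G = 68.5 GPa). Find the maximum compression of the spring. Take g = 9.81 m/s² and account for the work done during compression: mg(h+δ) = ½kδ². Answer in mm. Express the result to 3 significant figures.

290 mm

k = Gd⁴/(8D³N_a) = (68.5×10³)(5.1⁴)/(8·71.0³·23) = 0.70369 N/mm
W = mg = 5.4 × 9.81 = 52.974 N
½kδ² − Wδ − Wh = 0 → δ = (W + √(W² + 2kWh))/k
δ = (52.974 + √(2806.2 + 19980.5))/0.70369 = (52.974 + 150.95)/0.70369 = 289.8 mm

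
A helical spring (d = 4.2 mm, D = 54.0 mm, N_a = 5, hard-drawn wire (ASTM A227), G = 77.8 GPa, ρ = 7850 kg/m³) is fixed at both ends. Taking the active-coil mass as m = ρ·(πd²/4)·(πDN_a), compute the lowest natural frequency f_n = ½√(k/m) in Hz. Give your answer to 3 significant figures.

k = Gd⁴/(8D³N_a) = (77.8×10³)(4.2⁴)/(8·54.0³·5) = 3.8436 N/mm = 3843.6 N/m
Wire length L = πDN_a = π·54.0·5 = 848.23 mm
m = ρ·(πd²/4)·L = 7850 × 13.854×10⁻⁶ m² × 0.84823 m = 0.092251 kg
f_n = ½√(k/m) = 0.5·√(3843.6/0.092251) = 0.5·√(41664) = 102.06 Hz

102 Hz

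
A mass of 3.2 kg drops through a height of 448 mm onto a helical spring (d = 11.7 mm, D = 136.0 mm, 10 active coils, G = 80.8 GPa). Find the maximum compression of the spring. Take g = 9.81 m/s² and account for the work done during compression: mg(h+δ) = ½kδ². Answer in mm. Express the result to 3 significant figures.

k = Gd⁴/(8D³N_a) = (80.8×10³)(11.7⁴)/(8·136.0³·10) = 7.524 N/mm
W = mg = 3.2 × 9.81 = 31.392 N
½kδ² − Wδ − Wh = 0 → δ = (W + √(W² + 2kWh))/k
δ = (31.392 + √(985.46 + 211629))/7.524 = (31.392 + 461.1)/7.524 = 65.456 mm

65.5 mm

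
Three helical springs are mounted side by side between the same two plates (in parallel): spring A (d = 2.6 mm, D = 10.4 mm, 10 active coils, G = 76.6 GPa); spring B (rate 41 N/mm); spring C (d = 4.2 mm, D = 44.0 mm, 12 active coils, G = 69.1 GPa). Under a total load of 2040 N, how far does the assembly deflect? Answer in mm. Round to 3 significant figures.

24.7 mm

k_A = Gd⁴/(8D³N_a) = (76.6×10³)(2.6⁴)/(8·10.4³·10) = 38.898 N/mm
k_C = Gd⁴/(8D³N_a) = (69.1×10³)(4.2⁴)/(8·44.0³·12) = 2.6293 N/mm
Parallel: k_eq = 38.898 + 41 + 2.6293 = 82.528 N/mm
δ = F/k_eq = 2040/82.528 = 24.719 mm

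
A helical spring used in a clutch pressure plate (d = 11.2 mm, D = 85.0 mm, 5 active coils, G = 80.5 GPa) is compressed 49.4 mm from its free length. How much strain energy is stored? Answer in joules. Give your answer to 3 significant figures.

62.9 J

k = Gd⁴/(8D³N_a) = (80.5×10³)(11.2⁴)/(8·85.0³·5) = 51.565 N/mm
U = ½kδ² = 0.5 × 51.565 × 49.4² = 62918 N·mm = 62.918 J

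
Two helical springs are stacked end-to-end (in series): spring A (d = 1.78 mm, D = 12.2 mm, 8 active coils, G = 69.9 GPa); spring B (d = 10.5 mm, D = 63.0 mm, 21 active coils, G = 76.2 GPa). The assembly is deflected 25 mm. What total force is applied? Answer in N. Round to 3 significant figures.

k_A = Gd⁴/(8D³N_a) = (69.9×10³)(1.78⁴)/(8·12.2³·8) = 6.0381 N/mm
k_B = Gd⁴/(8D³N_a) = (76.2×10³)(10.5⁴)/(8·63.0³·21) = 22.049 N/mm
Series: 1/k_eq = 1/6.0381 + 1/22.049 = 0.21097; k_eq = 4.74 N/mm
F = k_eq·δ = 4.74·25 = 118.5 N

119 N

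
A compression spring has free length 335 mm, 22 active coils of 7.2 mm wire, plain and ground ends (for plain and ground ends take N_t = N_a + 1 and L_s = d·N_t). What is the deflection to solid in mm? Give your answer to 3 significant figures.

169 mm

N_t = 23; L_s = 7.2·23 = 165.6 mm
δ_solid = L₀ − L_s = 335 − 165.6 = 169.4 mm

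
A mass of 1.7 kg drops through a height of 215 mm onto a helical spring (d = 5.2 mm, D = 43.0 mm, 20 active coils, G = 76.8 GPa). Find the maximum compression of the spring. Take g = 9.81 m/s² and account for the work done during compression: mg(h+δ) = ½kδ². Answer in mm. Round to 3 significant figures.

44.3 mm

k = Gd⁴/(8D³N_a) = (76.8×10³)(5.2⁴)/(8·43.0³·20) = 4.4142 N/mm
W = mg = 1.7 × 9.81 = 16.677 N
½kδ² − Wδ − Wh = 0 → δ = (W + √(W² + 2kWh))/k
δ = (16.677 + √(278.12 + 31654.5))/4.4142 = (16.677 + 178.7)/4.4142 = 44.261 mm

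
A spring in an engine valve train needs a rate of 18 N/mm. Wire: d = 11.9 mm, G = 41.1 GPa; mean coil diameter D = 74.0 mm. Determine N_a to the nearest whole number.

14

N_a = Gd⁴/(8D³k) = (41.1×10³ × 11.9⁴)/(8 × 74.0³ × 18)
    = 8.24194e+08 / 5.83523e+07 = 14.12 → 14 coils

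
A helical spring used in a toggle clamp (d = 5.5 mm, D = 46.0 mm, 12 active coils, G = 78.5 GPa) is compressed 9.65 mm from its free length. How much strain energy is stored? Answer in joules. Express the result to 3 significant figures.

0.358 J

k = Gd⁴/(8D³N_a) = (78.5×10³)(5.5⁴)/(8·46.0³·12) = 7.6873 N/mm
U = ½kδ² = 0.5 × 7.6873 × 9.65² = 357.93 N·mm = 0.35793 J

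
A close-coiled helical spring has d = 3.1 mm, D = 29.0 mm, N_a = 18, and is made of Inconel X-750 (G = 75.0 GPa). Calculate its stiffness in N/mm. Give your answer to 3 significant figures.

1.97 N/mm

k = Gd⁴/(8D³N_a) = (75.0×10³ × 3.1⁴) / (8 × 29.0³ × 18)
  = 6.92641e+06 / 3.51202e+06 = 1.9722 N/mm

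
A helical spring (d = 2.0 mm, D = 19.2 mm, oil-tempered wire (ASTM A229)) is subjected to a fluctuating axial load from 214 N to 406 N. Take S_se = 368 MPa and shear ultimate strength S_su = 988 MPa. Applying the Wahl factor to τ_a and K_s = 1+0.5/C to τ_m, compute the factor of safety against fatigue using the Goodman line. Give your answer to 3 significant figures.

C = D/d = 19.2/2.0 = 9.6000; K_W = (4C−1)/(4C−4)+0.615/C = 1.1513; K_s = 1+0.5/C = 1.0521
F_a = (F_max−F_min)/2 = 96 N; F_m = (F_max+F_min)/2 = 310 N
τ_a = K_W·8F_aD/(πd³) = 1.1513 × 586.71 = 675.46 MPa
τ_m = K_s·8F_mD/(πd³) = 1.0521 × 1894.6 = 1993.3 MPa
Goodman: 1/n_f = τ_a/S_se + τ_m/S_su = 675.46/368 + 1993.3/988 = 1.83549 + 2.01747 = 3.853
n_f = 1/3.853 = 0.2595

0.260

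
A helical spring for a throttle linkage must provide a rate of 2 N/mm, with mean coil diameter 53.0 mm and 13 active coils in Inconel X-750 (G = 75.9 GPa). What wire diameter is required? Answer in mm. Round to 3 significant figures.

d = (8D³N_a·k / G)^(1/4) = (8·53.0³·13·2 / (75.9×10³))^0.25
  = (407.99)^0.25 = 4.4943 mm

4.49 mm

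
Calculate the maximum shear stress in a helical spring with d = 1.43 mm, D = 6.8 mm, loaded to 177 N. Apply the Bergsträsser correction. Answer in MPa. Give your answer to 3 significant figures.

Spring index C = D/d = 6.8/1.43 = 4.7552
K_B = (4C+2)/(4C−3) = 21.021/16.021 = 1.3121
τ₀ = 8FD/(πd³) = 8·177·6.8/(π·1.43³) = 9628.8/9.1867 = 1048.1 MPa
τ_max = K·τ₀ = 1.3121 × 1048.1 = 1375.2 MPa

1380 MPa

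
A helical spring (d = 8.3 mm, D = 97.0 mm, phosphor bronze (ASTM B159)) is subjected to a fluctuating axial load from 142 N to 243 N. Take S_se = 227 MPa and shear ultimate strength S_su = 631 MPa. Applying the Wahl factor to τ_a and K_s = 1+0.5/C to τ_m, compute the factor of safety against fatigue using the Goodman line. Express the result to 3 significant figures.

C = D/d = 97.0/8.3 = 11.6867; K_W = (4C−1)/(4C−4)+0.615/C = 1.1228; K_s = 1+0.5/C = 1.0428
F_a = (F_max−F_min)/2 = 50.5 N; F_m = (F_max+F_min)/2 = 192.5 N
τ_a = K_W·8F_aD/(πd³) = 1.1228 × 21.816 = 24.495 MPa
τ_m = K_s·8F_mD/(πd³) = 1.0428 × 83.159 = 86.717 MPa
Goodman: 1/n_f = τ_a/S_se + τ_m/S_su = 24.495/227 + 86.717/631 = 0.10791 + 0.13743 = 0.24533
n_f = 1/0.24533 = 4.076

4.08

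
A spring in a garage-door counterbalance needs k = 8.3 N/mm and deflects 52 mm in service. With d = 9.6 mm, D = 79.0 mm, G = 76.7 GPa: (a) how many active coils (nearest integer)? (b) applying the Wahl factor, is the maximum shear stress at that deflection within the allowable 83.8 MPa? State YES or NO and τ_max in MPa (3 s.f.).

(a) 20 coils; (b) NO, τ_max = 115 MPa

N_a = Gd⁴/(8D³k) = (76.7×10³)(9.6⁴)/(8·79.0³·8.3) = 19.9 → N_a = 20
Actual rate k = Gd⁴/(8D³·20) = 8.2581 N/mm
Working load F = kδ = 8.2581·52 = 429.42 N
C = 79.0/9.6 = 8.2292; K_W = (4C−1)/(4C−4)+0.615/C = 1.1785
τ_max = K_W·8FD/(πd³) = 1.1785·97.642 = 115.07 MPa
τ_max > 83.8 MPa → exceeds allowable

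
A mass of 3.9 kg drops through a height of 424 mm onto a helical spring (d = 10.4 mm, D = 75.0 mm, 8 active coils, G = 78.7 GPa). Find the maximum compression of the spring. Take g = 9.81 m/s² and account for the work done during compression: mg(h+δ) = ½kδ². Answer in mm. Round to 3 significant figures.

k = Gd⁴/(8D³N_a) = (78.7×10³)(10.4⁴)/(8·75.0³·8) = 34.099 N/mm
W = mg = 3.9 × 9.81 = 38.259 N
½kδ² − Wδ − Wh = 0 → δ = (W + √(W² + 2kWh))/k
δ = (38.259 + √(1463.8 + 1.1063e+06))/34.099 = (38.259 + 1052.5)/34.099 = 31.988 mm

32.0 mm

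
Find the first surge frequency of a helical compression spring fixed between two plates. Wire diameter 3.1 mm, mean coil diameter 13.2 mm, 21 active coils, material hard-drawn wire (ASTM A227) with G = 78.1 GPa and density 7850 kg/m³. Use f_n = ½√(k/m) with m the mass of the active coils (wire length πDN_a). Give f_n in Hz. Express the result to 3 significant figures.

301 Hz

k = Gd⁴/(8D³N_a) = (78.1×10³)(3.1⁴)/(8·13.2³·21) = 18.667 N/mm = 18667 N/m
Wire length L = πDN_a = π·13.2·21 = 870.85 mm
m = ρ·(πd²/4)·L = 7850 × 7.5477×10⁻⁶ m² × 0.87085 m = 0.051597 kg
f_n = ½√(k/m) = 0.5·√(18667/0.051597) = 0.5·√(3.6178e+05) = 300.74 Hz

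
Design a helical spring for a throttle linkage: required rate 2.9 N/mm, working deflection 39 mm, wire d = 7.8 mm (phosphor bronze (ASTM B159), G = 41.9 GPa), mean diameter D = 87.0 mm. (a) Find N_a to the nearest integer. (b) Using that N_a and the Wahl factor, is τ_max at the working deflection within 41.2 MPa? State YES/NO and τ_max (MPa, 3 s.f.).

N_a = Gd⁴/(8D³k) = (41.9×10³)(7.8⁴)/(8·87.0³·2.9) = 10.15 → N_a = 10
Actual rate k = Gd⁴/(8D³·10) = 2.944 N/mm
Working load F = kδ = 2.944·39 = 114.82 N
C = 87.0/7.8 = 11.1538; K_W = (4C−1)/(4C−4)+0.615/C = 1.1290
τ_max = K_W·8FD/(πd³) = 1.1290·53.602 = 60.517 MPa
τ_max > 41.2 MPa → exceeds allowable

(a) 10 coils; (b) NO, τ_max = 60.5 MPa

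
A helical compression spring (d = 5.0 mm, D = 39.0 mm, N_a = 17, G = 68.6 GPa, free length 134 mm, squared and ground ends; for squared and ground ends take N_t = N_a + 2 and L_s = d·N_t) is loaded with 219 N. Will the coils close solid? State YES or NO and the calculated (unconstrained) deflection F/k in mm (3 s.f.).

k = Gd⁴/(8D³N_a) = (68.6×10³)(5.0⁴)/(8·39.0³·17) = 5.3146 N/mm
N_t = 19; L_s = 5.0·19 = 95 mm; δ_solid = L₀ − L_s = 134 − 95 = 39 mm
δ = F/k = 219/5.3146 = 41.207 mm
δ ≥ δ_solid → spring goes solid

YES, δ = 41.2 mm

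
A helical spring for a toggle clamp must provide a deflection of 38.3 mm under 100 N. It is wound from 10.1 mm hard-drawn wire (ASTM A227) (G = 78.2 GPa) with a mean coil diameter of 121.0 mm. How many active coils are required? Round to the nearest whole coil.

22

Required rate k = F/δ = 100/38.3 = 2.611 N/mm
N_a = Gd⁴/(8D³k) = (78.2×10³ × 10.1⁴)/(8 × 121.0³ × 2.611)
    = 8.13752e+08 / 3.70039e+07 = 21.99 → 22 coils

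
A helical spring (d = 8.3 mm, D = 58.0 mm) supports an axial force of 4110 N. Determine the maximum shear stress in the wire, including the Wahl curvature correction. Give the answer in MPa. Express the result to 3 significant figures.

1290 MPa

Spring index C = D/d = 58.0/8.3 = 6.9880
K_W = (4C−1)/(4C−4) + 0.615/C = 26.952/23.952 + 0.0880 = 1.2133
τ₀ = 8FD/(πd³) = 8·4110·58.0/(π·8.3³) = 1.90704e+06/1796.3 = 1061.6 MPa
τ_max = K·τ₀ = 1.2133 × 1061.6 = 1288 MPa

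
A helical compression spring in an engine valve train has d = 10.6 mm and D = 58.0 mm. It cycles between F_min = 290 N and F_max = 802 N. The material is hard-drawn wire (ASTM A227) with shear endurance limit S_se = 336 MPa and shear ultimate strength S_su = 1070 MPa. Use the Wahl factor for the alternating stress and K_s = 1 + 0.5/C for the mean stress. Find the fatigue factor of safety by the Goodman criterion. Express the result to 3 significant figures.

5.26

C = D/d = 58.0/10.6 = 5.4717; K_W = (4C−1)/(4C−4)+0.615/C = 1.2801; K_s = 1+0.5/C = 1.0914
F_a = (F_max−F_min)/2 = 256 N; F_m = (F_max+F_min)/2 = 546 N
τ_a = K_W·8F_aD/(πd³) = 1.2801 × 31.746 = 40.639 MPa
τ_m = K_s·8F_mD/(πd³) = 1.0914 × 67.708 = 73.896 MPa
Goodman: 1/n_f = τ_a/S_se + τ_m/S_su = 40.639/336 + 73.896/1070 = 0.12095 + 0.06906 = 0.19001
n_f = 1/0.19001 = 5.263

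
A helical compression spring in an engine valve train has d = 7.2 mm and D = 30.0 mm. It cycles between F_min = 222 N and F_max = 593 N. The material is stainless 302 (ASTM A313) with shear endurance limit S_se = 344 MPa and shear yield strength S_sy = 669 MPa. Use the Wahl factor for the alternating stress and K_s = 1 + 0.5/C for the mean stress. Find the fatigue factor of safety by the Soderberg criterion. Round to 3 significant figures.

C = D/d = 30.0/7.2 = 4.1667; K_W = (4C−1)/(4C−4)+0.615/C = 1.3844; K_s = 1+0.5/C = 1.1200
F_a = (F_max−F_min)/2 = 185.5 N; F_m = (F_max+F_min)/2 = 407.5 N
τ_a = K_W·8F_aD/(πd³) = 1.3844 × 37.967 = 52.563 MPa
τ_m = K_s·8F_mD/(πd³) = 1.1200 × 83.405 = 93.413 MPa
Soderberg: 1/n_f = τ_a/S_se + τ_m/S_sy = 52.563/344 + 93.413/669 = 0.15280 + 0.13963 = 0.29243
n_f = 1/0.29243 = 3.42

3.42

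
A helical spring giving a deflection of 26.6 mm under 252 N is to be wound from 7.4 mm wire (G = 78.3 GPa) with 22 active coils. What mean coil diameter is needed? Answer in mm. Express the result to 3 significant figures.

52.0 mm

Required rate k = F/δ = 252/26.6 = 9.4737 N/mm
D = (Gd⁴/(8N_a·k))^(1/3) = (78.3×10³·7.4⁴/(8·22·9.4737))^(1/3)
  = (140818)^(1/3) = 52.0258 mm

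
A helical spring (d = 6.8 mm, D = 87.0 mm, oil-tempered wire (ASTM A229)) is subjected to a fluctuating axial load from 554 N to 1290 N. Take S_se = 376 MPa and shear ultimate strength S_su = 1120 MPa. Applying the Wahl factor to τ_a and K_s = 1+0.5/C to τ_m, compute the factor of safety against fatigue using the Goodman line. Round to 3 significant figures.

C = D/d = 87.0/6.8 = 12.7941; K_W = (4C−1)/(4C−4)+0.615/C = 1.1117; K_s = 1+0.5/C = 1.0391
F_a = (F_max−F_min)/2 = 368 N; F_m = (F_max+F_min)/2 = 922 N
τ_a = K_W·8F_aD/(πd³) = 1.1117 × 259.29 = 288.24 MPa
τ_m = K_s·8F_mD/(πd³) = 1.0391 × 649.63 = 675.01 MPa
Goodman: 1/n_f = τ_a/S_se + τ_m/S_su = 288.24/376 + 675.01/1120 = 0.76659 + 0.60269 = 1.3693
n_f = 1/1.3693 = 0.7303

0.730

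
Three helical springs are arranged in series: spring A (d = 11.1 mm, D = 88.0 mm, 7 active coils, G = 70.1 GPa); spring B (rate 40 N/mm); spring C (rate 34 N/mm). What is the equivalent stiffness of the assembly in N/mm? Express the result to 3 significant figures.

k_A = Gd⁴/(8D³N_a) = (70.1×10³)(11.1⁴)/(8·88.0³·7) = 27.885 N/mm
Series: 1/k_eq = 1/27.885 + 1/40 + 1/34 = 0.090273; k_eq = 11.078 N/mm

11.1 N/mm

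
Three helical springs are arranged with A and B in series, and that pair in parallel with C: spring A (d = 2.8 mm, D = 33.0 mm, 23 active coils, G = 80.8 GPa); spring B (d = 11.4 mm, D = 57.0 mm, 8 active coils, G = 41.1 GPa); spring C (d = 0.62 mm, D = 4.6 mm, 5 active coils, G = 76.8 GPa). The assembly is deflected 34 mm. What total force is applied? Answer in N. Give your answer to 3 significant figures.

k_A = Gd⁴/(8D³N_a) = (80.8×10³)(2.8⁴)/(8·33.0³·23) = 0.75108 N/mm
k_B = Gd⁴/(8D³N_a) = (41.1×10³)(11.4⁴)/(8·57.0³·8) = 58.568 N/mm
k_C = Gd⁴/(8D³N_a) = (76.8×10³)(0.62⁴)/(8·4.6³·5) = 2.9147 N/mm
Springs A,B series: k_AB = 1/(1/0.75108+1/58.568) = 0.74157 N/mm; parallel with C: k_eq = 0.74157+2.9147 = 3.6563 N/mm
F = k_eq·δ = 3.6563·34 = 124.31 N

124 N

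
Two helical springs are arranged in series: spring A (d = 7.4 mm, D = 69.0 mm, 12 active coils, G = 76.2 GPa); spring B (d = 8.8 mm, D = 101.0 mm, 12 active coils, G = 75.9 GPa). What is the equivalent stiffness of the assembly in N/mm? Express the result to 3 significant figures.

2.81 N/mm

k_A = Gd⁴/(8D³N_a) = (76.2×10³)(7.4⁴)/(8·69.0³·12) = 7.2454 N/mm
k_B = Gd⁴/(8D³N_a) = (75.9×10³)(8.8⁴)/(8·101.0³·12) = 4.6019 N/mm
Series: 1/k_eq = 1/7.2454 + 1/4.6019 = 0.35532; k_eq = 2.8144 N/mm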